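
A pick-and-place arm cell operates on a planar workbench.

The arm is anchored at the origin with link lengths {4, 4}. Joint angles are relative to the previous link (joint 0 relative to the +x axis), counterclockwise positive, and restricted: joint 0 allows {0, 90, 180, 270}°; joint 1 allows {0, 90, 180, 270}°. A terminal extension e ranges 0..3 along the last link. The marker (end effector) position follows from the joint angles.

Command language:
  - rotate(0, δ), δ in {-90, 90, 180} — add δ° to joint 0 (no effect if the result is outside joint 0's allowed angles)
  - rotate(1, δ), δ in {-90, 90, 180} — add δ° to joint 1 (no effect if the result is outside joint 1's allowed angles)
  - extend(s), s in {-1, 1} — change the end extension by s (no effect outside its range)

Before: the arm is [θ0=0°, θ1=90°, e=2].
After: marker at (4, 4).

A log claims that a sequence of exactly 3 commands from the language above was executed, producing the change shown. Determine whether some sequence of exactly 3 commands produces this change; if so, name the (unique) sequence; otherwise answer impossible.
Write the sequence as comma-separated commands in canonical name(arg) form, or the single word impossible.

from: [θ0=0°, θ1=90°, e=2]
[1] after extend(-1): [θ0=0°, θ1=90°, e=1]
[2] after extend(-1): [θ0=0°, θ1=90°, e=0]
[3] after extend(-1): [θ0=0°, θ1=90°, e=0]
all 512 alternatives checked — unique.

extend(-1), extend(-1), extend(-1)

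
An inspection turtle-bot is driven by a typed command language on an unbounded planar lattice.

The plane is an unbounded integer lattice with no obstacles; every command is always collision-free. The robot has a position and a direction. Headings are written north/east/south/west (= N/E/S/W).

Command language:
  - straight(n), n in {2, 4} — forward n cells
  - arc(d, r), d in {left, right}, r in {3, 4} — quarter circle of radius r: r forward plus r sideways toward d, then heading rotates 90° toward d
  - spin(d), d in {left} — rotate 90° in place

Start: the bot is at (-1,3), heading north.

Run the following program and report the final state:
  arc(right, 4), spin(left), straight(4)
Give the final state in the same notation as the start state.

begin: at (-1,3), heading north
[1] after arc(right, 4): at (3,7), heading east
[2] after spin(left): at (3,7), heading north
[3] after straight(4): at (3,11), heading north

at (3,11), heading north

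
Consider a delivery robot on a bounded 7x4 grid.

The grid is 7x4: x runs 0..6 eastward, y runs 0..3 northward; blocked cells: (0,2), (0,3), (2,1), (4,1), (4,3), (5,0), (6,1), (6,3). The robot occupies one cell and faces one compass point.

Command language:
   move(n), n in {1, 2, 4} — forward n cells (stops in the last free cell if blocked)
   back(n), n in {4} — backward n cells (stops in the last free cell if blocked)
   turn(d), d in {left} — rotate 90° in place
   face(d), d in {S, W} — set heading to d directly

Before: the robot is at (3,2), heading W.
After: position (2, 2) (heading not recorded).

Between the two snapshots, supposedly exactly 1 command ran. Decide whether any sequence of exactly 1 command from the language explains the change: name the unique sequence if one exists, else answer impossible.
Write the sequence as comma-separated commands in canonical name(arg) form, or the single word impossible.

move(1)

begin: at (3,2), heading W
step 1 (move(1)): at (2,2), heading W
uniquely the one of 7 1-step routes that fits.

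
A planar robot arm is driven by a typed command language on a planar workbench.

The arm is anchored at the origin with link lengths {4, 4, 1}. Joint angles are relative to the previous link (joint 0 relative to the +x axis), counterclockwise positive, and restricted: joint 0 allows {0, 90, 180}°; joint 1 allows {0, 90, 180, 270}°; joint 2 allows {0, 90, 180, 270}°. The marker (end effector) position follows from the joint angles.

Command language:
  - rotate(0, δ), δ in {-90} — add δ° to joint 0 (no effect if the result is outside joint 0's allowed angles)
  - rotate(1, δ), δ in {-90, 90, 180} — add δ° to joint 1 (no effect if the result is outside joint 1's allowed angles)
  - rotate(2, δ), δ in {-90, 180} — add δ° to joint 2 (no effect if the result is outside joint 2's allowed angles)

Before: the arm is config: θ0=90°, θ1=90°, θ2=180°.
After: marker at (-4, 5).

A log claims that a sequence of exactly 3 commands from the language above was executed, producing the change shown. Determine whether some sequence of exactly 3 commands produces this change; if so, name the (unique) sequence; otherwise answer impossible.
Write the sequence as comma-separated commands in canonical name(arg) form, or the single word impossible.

rotate(2, -90), rotate(2, -90), rotate(2, -90)

initial: config: θ0=90°, θ1=90°, θ2=180°
step 1 (rotate(2, -90)): config: θ0=90°, θ1=90°, θ2=90°
step 2 (rotate(2, -90)): config: θ0=90°, θ1=90°, θ2=0°
step 3 (rotate(2, -90)): config: θ0=90°, θ1=90°, θ2=270°
all 216 alternatives checked — unique.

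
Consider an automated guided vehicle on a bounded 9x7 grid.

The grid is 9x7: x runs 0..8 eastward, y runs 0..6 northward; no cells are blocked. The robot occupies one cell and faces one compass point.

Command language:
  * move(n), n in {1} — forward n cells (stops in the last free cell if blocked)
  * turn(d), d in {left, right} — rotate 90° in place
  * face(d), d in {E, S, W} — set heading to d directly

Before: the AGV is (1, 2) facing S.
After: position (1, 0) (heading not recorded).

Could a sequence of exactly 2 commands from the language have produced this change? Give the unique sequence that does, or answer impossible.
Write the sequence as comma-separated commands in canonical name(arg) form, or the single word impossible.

t0: (1, 2) facing S
t=1 move(1) ⇒ (1, 1) facing S
t=2 move(1) ⇒ (1, 0) facing S
no other 2-command option fits: unique.

move(1), move(1)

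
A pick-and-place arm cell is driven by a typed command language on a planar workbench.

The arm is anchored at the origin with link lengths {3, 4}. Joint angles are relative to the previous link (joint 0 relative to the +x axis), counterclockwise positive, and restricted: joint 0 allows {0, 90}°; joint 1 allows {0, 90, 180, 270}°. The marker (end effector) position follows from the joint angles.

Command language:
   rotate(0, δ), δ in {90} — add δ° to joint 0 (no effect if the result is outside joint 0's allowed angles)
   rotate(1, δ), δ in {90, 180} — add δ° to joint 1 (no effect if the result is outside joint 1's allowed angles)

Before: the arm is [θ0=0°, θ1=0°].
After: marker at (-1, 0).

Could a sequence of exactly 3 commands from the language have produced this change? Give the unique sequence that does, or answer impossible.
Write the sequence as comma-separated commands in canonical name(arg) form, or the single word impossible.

begin: [θ0=0°, θ1=0°]
t=1 rotate(1, 180) ⇒ [θ0=0°, θ1=180°]
t=2 rotate(1, 180) ⇒ [θ0=0°, θ1=0°]
t=3 rotate(1, 180) ⇒ [θ0=0°, θ1=180°]
uniquely the one of 27 3-step routes that fits.

rotate(1, 180), rotate(1, 180), rotate(1, 180)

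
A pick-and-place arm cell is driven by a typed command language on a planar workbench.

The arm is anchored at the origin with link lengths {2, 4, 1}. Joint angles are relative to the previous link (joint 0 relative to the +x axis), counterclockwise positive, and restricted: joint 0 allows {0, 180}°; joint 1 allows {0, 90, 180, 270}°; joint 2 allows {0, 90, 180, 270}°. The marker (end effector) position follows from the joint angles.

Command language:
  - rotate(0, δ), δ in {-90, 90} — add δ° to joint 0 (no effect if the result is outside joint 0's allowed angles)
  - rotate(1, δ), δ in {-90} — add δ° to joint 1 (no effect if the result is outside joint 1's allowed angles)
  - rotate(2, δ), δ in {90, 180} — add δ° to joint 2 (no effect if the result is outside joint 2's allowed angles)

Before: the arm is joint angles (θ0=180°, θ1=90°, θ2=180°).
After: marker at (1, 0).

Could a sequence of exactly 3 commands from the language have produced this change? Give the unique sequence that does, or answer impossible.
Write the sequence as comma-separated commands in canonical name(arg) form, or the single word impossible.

start: joint angles (θ0=180°, θ1=90°, θ2=180°)
t=1 rotate(1, -90) ⇒ joint angles (θ0=180°, θ1=0°, θ2=180°)
t=2 rotate(1, -90) ⇒ joint angles (θ0=180°, θ1=270°, θ2=180°)
t=3 rotate(1, -90) ⇒ joint angles (θ0=180°, θ1=180°, θ2=180°)
no rival 3-sequence matches.

rotate(1, -90), rotate(1, -90), rotate(1, -90)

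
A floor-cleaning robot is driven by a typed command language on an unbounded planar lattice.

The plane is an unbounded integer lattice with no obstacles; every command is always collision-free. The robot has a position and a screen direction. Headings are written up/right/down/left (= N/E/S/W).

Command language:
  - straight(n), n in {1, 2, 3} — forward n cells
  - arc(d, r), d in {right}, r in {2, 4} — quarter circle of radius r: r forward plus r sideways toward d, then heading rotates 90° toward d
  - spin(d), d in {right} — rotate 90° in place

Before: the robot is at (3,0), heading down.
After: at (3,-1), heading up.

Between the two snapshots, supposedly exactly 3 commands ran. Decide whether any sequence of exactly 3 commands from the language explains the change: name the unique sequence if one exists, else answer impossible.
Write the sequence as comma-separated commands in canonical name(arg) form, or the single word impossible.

key: order matters: swapping straight(1) and spin(right) lands elsewhere
from: at (3,0), heading down
1. straight(1) → at (3,-1), heading down
2. spin(right) → at (3,-1), heading left
3. spin(right) → at (3,-1), heading up
no other 3-command option fits: unique.

straight(1), spin(right), spin(right)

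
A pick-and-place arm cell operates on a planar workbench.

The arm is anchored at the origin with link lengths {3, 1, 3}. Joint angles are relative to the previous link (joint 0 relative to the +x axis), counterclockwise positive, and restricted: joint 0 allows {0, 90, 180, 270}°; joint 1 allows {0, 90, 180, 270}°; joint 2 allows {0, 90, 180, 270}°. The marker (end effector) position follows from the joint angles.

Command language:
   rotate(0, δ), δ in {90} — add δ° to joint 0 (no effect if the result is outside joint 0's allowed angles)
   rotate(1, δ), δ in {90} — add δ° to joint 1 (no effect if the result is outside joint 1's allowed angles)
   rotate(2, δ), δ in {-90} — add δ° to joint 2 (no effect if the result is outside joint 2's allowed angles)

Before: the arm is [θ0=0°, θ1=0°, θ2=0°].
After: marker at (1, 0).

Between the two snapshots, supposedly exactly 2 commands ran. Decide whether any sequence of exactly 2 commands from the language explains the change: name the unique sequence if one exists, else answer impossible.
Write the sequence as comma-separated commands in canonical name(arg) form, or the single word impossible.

t0: [θ0=0°, θ1=0°, θ2=0°]
step 1 (rotate(2, -90)): [θ0=0°, θ1=0°, θ2=270°]
step 2 (rotate(2, -90)): [θ0=0°, θ1=0°, θ2=180°]
uniquely the one of 9 2-step routes that fits.

rotate(2, -90), rotate(2, -90)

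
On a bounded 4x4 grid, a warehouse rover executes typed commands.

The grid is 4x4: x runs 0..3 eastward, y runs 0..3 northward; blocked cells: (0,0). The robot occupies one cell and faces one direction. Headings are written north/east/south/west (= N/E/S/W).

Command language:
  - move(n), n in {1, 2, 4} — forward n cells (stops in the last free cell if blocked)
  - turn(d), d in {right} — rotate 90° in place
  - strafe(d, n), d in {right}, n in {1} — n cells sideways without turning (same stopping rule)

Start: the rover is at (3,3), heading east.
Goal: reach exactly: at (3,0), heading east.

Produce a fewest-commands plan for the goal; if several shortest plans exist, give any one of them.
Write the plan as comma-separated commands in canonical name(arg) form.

strafe(right, 1), strafe(right, 1), strafe(right, 1)

from: at (3,3), heading east
t=1 strafe(right, 1) ⇒ at (3,2), heading east
t=2 strafe(right, 1) ⇒ at (3,1), heading east
t=3 strafe(right, 1) ⇒ at (3,0), heading east
shorter routes all fall short; 3 is best.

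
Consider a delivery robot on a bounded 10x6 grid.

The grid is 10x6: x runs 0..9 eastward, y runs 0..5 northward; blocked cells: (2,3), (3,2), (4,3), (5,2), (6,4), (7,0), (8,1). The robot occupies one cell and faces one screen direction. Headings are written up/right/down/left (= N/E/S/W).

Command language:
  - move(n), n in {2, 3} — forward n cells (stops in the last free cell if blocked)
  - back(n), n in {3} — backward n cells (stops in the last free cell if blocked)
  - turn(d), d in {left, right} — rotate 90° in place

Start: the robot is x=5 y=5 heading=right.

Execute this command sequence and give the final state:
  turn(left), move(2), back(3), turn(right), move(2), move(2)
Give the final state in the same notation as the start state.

start: x=5 y=5 heading=right
[1] after turn(left): x=5 y=5 heading=up
[2] after move(2): x=5 y=5 heading=up
[3] after back(3): x=5 y=3 heading=up
[4] after turn(right): x=5 y=3 heading=right
[5] after move(2): x=7 y=3 heading=right
[6] after move(2): x=9 y=3 heading=right

x=9 y=3 heading=right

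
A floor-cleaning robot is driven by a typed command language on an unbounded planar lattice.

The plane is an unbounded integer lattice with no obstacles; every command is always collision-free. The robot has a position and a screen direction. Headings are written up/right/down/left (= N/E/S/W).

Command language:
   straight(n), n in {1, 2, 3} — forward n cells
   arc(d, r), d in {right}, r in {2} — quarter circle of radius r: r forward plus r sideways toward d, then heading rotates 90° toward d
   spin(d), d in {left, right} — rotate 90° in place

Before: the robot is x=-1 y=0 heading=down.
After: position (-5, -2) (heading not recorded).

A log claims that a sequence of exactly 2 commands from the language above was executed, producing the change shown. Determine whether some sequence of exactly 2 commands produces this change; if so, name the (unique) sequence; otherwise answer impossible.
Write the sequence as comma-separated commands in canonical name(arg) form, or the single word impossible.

key: order matters: swapping arc(right, 2) and straight(2) lands elsewhere
begin: x=-1 y=0 heading=down
1. arc(right, 2) → x=-3 y=-2 heading=left
2. straight(2) → x=-5 y=-2 heading=left
uniquely the one of 36 2-step routes that fits.

arc(right, 2), straight(2)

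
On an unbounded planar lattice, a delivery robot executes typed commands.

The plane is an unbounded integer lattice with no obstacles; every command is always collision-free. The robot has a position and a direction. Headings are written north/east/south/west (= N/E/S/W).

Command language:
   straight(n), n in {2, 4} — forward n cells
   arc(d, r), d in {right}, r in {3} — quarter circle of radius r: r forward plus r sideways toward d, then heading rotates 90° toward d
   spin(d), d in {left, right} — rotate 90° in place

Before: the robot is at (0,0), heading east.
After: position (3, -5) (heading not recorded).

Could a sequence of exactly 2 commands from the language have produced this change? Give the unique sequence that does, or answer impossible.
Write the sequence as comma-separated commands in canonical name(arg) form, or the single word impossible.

arc(right, 3), straight(2)

key: running straight(2) before arc(right, 3) would end elsewhere — order is forced
initial: at (0,0), heading east
[1] after arc(right, 3): at (3,-3), heading south
[2] after straight(2): at (3,-5), heading south
no rival 2-sequence matches.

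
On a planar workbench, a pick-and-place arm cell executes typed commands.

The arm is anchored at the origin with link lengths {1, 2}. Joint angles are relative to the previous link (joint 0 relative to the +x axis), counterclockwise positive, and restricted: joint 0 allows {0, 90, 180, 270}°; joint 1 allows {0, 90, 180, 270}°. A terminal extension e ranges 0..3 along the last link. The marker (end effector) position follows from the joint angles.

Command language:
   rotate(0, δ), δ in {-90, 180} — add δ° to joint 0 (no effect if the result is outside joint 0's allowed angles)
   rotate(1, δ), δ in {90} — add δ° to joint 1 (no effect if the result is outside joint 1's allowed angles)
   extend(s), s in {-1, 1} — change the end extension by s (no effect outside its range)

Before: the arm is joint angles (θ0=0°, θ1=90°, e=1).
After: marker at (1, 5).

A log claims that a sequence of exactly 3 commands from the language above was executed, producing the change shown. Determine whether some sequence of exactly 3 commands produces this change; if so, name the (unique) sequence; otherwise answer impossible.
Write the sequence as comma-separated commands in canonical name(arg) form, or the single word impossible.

begin: joint angles (θ0=0°, θ1=90°, e=1)
t=1 extend(1) ⇒ joint angles (θ0=0°, θ1=90°, e=2)
t=2 extend(1) ⇒ joint angles (θ0=0°, θ1=90°, e=3)
t=3 extend(1) ⇒ joint angles (θ0=0°, θ1=90°, e=3)
uniquely the one of 125 3-step routes that fits.

extend(1), extend(1), extend(1)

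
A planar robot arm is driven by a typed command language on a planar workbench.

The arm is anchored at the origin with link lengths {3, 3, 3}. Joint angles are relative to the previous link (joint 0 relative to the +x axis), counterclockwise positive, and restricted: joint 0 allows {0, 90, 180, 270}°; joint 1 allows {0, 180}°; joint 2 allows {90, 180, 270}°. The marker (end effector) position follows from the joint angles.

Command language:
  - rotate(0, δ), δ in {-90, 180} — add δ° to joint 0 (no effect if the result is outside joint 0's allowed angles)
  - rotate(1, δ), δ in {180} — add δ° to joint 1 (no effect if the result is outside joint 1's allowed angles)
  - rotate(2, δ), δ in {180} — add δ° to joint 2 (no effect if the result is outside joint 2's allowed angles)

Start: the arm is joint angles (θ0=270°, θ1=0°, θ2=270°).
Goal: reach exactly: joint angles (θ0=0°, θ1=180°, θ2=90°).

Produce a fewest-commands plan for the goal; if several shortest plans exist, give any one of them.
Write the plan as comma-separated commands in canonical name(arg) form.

rotate(0, -90), rotate(0, 180), rotate(1, 180), rotate(2, 180)

from: joint angles (θ0=270°, θ1=0°, θ2=270°)
step 1 (rotate(0, -90)): joint angles (θ0=180°, θ1=0°, θ2=270°)
step 2 (rotate(0, 180)): joint angles (θ0=0°, θ1=0°, θ2=270°)
step 3 (rotate(1, 180)): joint angles (θ0=0°, θ1=180°, θ2=270°)
step 4 (rotate(2, 180)): joint angles (θ0=0°, θ1=180°, θ2=90°)
no 3-step plan works, so 4 is optimal.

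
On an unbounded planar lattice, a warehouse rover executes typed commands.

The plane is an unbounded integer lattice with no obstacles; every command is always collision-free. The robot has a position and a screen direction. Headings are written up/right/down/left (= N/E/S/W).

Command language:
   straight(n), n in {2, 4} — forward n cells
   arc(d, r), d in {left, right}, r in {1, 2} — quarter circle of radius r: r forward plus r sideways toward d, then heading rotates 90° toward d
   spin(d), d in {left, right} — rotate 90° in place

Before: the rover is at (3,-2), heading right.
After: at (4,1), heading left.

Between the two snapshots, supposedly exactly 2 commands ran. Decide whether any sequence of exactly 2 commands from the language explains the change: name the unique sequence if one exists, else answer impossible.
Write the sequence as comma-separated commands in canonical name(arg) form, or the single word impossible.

arc(left, 2), arc(left, 1)

key: position moved to (4,1) AND the heading swung to W — translation plus rotation needed
begin: at (3,-2), heading right
step 1 (arc(left, 2)): at (5,0), heading up
step 2 (arc(left, 1)): at (4,1), heading left
no other 2-command option fits: unique.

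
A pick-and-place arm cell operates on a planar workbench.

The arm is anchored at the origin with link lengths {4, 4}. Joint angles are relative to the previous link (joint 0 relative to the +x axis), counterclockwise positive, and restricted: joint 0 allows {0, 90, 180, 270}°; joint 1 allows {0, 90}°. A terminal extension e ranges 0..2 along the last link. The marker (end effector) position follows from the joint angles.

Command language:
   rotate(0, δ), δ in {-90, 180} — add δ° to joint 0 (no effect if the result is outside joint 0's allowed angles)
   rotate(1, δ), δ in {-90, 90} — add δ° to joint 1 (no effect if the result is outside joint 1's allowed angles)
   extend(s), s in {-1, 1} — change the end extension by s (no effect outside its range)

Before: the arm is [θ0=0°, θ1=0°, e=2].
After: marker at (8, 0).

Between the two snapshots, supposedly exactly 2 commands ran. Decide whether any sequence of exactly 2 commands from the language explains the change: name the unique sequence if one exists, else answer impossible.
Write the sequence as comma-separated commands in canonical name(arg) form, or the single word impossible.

extend(-1), extend(-1)

t0: [θ0=0°, θ1=0°, e=2]
t=1 extend(-1) ⇒ [θ0=0°, θ1=0°, e=1]
t=2 extend(-1) ⇒ [θ0=0°, θ1=0°, e=0]
no rival 2-sequence matches.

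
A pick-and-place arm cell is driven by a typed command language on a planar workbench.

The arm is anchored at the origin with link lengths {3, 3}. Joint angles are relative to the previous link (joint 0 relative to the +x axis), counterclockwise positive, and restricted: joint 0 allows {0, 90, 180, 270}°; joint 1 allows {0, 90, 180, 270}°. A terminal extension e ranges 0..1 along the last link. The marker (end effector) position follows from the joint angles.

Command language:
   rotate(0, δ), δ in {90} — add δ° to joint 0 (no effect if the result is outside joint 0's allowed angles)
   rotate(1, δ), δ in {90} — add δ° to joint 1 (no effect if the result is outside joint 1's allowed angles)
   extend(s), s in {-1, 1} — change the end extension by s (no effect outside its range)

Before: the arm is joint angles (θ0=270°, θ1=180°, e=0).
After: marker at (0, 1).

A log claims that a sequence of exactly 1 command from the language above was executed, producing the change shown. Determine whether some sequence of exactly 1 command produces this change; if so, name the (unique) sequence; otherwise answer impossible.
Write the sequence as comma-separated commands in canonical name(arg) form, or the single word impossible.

extend(1)

t0: joint angles (θ0=270°, θ1=180°, e=0)
1. extend(1) → joint angles (θ0=270°, θ1=180°, e=1)
no rival 1-sequence matches.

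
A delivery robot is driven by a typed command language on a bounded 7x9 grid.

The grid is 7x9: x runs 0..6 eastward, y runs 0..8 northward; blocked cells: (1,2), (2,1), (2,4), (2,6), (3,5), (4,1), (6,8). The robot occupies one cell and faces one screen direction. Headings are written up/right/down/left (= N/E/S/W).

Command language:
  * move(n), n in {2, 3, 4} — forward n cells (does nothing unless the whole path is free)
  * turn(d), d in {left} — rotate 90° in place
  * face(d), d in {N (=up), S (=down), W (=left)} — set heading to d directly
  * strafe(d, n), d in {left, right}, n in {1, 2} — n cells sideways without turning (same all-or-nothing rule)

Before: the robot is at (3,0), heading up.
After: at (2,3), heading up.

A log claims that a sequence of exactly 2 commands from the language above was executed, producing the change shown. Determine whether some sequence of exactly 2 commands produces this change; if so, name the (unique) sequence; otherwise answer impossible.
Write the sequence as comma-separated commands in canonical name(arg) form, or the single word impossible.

key: still facing N at the end — nothing in the sequence rotates
initial: at (3,0), heading up
1. move(3) → at (3,3), heading up
2. strafe(left, 1) → at (2,3), heading up
all 121 alternatives checked — unique.

move(3), strafe(left, 1)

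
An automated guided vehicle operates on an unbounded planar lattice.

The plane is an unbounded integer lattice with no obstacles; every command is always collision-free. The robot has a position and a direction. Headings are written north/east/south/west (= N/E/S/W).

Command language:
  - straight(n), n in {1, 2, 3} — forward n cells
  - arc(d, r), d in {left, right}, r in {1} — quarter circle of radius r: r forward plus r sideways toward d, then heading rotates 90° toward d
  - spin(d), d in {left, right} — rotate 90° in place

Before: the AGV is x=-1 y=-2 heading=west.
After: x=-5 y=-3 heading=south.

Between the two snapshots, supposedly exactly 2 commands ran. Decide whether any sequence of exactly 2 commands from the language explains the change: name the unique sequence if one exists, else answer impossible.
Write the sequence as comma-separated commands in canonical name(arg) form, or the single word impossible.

key: order matters: swapping straight(3) and arc(left, 1) lands elsewhere
initial: x=-1 y=-2 heading=west
[1] after straight(3): x=-4 y=-2 heading=west
[2] after arc(left, 1): x=-5 y=-3 heading=south
no other 2-command option fits: unique.

straight(3), arc(left, 1)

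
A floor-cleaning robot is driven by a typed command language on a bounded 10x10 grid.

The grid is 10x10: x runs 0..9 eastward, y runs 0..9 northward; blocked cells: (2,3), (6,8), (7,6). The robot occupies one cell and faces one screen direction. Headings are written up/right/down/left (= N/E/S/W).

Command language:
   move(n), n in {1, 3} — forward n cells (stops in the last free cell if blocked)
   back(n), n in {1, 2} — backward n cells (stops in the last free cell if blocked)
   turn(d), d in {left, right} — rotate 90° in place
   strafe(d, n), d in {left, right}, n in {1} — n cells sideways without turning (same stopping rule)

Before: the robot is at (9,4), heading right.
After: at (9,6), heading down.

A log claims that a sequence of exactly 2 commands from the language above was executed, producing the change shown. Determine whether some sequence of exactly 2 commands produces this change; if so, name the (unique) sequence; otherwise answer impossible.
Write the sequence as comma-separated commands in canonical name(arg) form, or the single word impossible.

turn(right), back(2)

key: position moved to (9,6) AND the heading swung to S — translation plus rotation needed
start: at (9,4), heading right
t=1 turn(right) ⇒ at (9,4), heading down
t=2 back(2) ⇒ at (9,6), heading down
no other 2-command option fits: unique.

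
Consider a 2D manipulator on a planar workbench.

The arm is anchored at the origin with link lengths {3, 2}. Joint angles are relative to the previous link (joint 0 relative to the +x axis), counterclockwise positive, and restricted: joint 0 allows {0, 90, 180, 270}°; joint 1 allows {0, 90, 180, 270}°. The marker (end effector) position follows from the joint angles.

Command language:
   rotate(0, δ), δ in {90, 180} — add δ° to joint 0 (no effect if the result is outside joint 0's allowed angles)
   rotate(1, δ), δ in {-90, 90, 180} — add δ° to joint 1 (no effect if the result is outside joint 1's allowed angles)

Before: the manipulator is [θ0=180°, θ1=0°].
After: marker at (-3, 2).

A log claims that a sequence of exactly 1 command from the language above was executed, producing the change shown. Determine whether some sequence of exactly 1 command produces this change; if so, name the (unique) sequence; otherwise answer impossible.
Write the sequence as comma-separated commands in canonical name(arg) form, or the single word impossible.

from: [θ0=180°, θ1=0°]
1. rotate(1, -90) → [θ0=180°, θ1=270°]
no rival 1-sequence matches.

rotate(1, -90)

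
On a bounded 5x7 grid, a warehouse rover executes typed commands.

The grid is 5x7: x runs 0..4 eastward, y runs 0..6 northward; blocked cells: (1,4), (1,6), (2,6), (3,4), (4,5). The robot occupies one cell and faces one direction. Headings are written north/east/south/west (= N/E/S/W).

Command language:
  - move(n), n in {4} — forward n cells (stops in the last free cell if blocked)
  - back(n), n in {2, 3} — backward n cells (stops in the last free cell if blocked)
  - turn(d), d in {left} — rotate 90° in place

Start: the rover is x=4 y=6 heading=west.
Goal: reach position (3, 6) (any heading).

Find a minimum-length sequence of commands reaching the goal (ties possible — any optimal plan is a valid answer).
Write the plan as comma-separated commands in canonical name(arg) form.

start: x=4 y=6 heading=west
[1] after move(4): x=3 y=6 heading=west
nothing shorter than 1 reaches the goal.

move(4)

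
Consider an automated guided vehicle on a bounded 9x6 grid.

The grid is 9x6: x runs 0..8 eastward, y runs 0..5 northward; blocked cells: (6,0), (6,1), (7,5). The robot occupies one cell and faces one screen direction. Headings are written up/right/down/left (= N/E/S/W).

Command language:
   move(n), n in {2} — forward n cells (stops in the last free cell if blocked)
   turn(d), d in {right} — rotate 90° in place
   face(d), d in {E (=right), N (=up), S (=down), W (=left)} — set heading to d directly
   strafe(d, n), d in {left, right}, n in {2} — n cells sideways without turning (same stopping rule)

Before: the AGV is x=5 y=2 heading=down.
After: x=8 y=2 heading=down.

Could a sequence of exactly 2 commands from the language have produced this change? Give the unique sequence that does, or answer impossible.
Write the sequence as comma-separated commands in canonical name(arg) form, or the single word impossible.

key: the second strafe(left, 2) runs into the grid edge before its full distance
begin: x=5 y=2 heading=down
1. strafe(left, 2) → x=7 y=2 heading=down
2. strafe(left, 2) → x=8 y=2 heading=down
all 64 alternatives checked — unique.

strafe(left, 2), strafe(left, 2)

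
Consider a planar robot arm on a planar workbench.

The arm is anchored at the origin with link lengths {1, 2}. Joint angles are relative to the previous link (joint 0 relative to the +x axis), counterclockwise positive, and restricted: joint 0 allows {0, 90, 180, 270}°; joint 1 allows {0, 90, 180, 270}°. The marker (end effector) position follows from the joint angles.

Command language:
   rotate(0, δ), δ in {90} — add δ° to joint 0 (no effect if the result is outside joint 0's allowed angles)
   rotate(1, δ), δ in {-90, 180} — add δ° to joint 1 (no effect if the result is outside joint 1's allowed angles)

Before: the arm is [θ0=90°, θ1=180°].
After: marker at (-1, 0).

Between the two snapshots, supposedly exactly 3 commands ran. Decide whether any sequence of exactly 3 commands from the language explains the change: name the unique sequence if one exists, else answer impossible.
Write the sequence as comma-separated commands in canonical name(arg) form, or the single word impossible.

from: [θ0=90°, θ1=180°]
t=1 rotate(0, 90) ⇒ [θ0=180°, θ1=180°]
t=2 rotate(0, 90) ⇒ [θ0=270°, θ1=180°]
t=3 rotate(0, 90) ⇒ [θ0=0°, θ1=180°]
all 27 alternatives checked — unique.

rotate(0, 90), rotate(0, 90), rotate(0, 90)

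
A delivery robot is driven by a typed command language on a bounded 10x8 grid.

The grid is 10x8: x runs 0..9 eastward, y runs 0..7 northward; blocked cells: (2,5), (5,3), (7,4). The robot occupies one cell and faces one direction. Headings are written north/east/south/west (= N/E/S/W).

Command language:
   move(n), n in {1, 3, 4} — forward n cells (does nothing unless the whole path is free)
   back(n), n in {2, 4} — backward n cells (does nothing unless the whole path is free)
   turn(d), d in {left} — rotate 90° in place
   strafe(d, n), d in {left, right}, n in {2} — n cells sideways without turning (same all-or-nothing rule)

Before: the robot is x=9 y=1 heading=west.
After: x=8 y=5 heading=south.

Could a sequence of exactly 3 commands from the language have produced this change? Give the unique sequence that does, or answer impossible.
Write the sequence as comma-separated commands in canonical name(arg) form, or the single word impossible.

key: running back(4) before move(1) would end elsewhere — order is forced
initial: x=9 y=1 heading=west
1. move(1) → x=8 y=1 heading=west
2. turn(left) → x=8 y=1 heading=south
3. back(4) → x=8 y=5 heading=south
uniquely the one of 512 3-step routes that fits.

move(1), turn(left), back(4)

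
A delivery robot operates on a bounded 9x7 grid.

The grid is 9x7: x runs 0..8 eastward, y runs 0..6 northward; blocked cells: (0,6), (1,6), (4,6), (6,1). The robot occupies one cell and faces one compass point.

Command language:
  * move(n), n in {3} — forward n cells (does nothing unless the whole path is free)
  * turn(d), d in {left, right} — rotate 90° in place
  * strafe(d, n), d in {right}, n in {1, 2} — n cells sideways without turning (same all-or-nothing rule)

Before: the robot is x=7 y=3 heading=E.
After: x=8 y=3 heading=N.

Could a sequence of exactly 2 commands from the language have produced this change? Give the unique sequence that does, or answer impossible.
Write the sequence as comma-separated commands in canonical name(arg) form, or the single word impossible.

turn(left), strafe(right, 1)

key: order matters: swapping turn(left) and strafe(right, 1) lands elsewhere
start: x=7 y=3 heading=E
t=1 turn(left) ⇒ x=7 y=3 heading=N
t=2 strafe(right, 1) ⇒ x=8 y=3 heading=N
no rival 2-sequence matches.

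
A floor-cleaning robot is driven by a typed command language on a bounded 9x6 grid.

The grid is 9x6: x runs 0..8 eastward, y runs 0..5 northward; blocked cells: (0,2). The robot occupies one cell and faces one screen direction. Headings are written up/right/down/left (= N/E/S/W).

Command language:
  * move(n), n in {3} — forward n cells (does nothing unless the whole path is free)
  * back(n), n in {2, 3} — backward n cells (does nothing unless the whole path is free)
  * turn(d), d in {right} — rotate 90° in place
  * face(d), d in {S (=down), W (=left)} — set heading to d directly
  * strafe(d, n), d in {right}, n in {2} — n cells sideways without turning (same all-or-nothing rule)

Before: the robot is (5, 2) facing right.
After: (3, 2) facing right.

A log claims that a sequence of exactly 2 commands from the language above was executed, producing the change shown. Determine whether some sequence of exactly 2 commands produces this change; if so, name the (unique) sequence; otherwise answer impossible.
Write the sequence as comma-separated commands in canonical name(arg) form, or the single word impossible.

key: back(3) would hit the blocked cell at (0,2), so it does nothing
start: (5, 2) facing right
t=1 back(2) ⇒ (3, 2) facing right
t=2 back(3) ⇒ (3, 2) facing right
all 49 alternatives checked — unique.

back(2), back(3)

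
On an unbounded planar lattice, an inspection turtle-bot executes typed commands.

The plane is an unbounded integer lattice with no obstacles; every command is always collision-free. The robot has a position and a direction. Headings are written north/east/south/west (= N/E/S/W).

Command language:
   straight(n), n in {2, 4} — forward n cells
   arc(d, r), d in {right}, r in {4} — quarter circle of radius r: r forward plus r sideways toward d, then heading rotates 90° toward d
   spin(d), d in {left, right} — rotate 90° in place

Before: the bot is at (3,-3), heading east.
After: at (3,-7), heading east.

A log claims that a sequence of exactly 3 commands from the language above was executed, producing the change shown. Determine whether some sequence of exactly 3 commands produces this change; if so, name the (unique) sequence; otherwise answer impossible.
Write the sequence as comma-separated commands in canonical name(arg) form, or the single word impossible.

key: heading stays E — rotations cancel among the 3 commands
from: at (3,-3), heading east
1. spin(right) → at (3,-3), heading south
2. straight(4) → at (3,-7), heading south
3. spin(left) → at (3,-7), heading east
uniquely the one of 125 3-step routes that fits.

spin(right), straight(4), spin(left)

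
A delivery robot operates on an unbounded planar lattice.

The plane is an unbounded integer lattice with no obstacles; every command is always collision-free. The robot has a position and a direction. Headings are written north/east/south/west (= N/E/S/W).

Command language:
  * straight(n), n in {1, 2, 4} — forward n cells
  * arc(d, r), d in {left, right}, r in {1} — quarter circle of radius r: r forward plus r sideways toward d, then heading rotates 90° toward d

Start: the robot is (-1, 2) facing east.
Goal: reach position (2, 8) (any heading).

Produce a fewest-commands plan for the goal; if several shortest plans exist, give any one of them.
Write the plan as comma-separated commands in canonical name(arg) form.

start: (-1, 2) facing east
1. straight(1) → (0, 2) facing east
2. arc(left, 1) → (1, 3) facing north
3. straight(4) → (1, 7) facing north
4. arc(right, 1) → (2, 8) facing east
shorter routes all fall short; 4 is best.

straight(1), arc(left, 1), straight(4), arc(right, 1)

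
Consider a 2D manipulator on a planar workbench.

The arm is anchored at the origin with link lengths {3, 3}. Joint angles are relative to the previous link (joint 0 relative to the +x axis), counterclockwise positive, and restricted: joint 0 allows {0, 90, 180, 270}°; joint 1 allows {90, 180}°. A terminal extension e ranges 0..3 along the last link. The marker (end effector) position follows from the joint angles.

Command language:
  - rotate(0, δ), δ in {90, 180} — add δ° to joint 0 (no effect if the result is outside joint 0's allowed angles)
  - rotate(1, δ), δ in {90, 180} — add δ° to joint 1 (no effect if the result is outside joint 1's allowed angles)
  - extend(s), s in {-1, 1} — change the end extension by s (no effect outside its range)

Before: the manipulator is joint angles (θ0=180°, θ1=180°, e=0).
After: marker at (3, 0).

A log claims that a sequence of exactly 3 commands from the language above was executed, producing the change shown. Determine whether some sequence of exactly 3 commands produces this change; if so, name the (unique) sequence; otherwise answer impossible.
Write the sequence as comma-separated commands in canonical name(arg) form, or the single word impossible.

extend(1), extend(1), extend(1)

t0: joint angles (θ0=180°, θ1=180°, e=0)
[1] after extend(1): joint angles (θ0=180°, θ1=180°, e=1)
[2] after extend(1): joint angles (θ0=180°, θ1=180°, e=2)
[3] after extend(1): joint angles (θ0=180°, θ1=180°, e=3)
no other 3-command option fits: unique.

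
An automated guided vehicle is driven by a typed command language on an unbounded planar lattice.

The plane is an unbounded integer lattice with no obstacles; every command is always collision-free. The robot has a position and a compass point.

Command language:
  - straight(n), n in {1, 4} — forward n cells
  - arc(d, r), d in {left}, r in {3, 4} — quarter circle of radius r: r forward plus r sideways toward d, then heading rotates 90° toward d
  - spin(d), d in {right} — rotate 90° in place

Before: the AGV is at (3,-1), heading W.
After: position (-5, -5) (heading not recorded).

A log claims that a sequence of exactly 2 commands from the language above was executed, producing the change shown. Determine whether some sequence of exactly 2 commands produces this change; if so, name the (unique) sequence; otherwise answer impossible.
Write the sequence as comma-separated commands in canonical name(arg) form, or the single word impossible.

straight(4), arc(left, 4)

key: order matters: swapping straight(4) and arc(left, 4) lands elsewhere
initial: at (3,-1), heading W
[1] after straight(4): at (-1,-1), heading W
[2] after arc(left, 4): at (-5,-5), heading S
no rival 2-sequence matches.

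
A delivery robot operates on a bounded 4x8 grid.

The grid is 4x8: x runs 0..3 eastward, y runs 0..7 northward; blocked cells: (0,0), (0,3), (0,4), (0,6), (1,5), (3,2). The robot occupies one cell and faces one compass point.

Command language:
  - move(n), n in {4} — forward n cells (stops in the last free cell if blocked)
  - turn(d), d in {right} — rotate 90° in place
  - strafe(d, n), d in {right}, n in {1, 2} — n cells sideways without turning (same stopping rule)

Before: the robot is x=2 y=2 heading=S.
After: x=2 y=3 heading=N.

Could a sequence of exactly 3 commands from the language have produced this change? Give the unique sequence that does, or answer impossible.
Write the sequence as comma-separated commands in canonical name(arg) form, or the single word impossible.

turn(right), strafe(right, 1), turn(right)

key: cell and facing (now N) both changed — the 3 commands mix motion and turning
t0: x=2 y=2 heading=S
t=1 turn(right) ⇒ x=2 y=2 heading=W
t=2 strafe(right, 1) ⇒ x=2 y=3 heading=W
t=3 turn(right) ⇒ x=2 y=3 heading=N
all 64 alternatives checked — unique.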